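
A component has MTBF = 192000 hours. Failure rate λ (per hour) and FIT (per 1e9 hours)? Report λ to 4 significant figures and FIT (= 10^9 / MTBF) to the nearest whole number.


Formula: λ = 1 / MTBF; FIT = λ × 1e9 = 1e9 / MTBF
λ = 1 / 192000 ≈ 5.208e-06 failures/hour
FIT = 1e9 / 192000 ≈ 5208 failures per 1e9 hours (nearest whole number)

λ = 5.208e-06 /h, FIT = 5208


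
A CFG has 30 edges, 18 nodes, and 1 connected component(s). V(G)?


Formula: V(G) = E - N + 2P
V(G) = 30 - 18 + 2*1
V(G) = 12 + 2
V(G) = 14

14


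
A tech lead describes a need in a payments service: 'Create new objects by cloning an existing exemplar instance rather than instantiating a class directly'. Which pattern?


This matches the Prototype pattern

Prototype


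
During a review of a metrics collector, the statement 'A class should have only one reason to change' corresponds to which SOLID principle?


This describes the Single Responsibility Principle (SRP)

Single Responsibility Principle (SRP)


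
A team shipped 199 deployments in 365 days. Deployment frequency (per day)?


Formula: deployments per day = releases / days
= 199 / 365
= 0.545 deploys/day
(equivalently, 3.82 deploys/week)

0.545 deploys/day


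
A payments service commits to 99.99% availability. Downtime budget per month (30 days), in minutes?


Formula: allowed downtime = period * (100 - SLA) / 100
Period (month (30 days)) = 43200 minutes
Unavailability fraction = (100 - 99.99) / 100
Allowed downtime = 43200 * (100 - 99.99) / 100
Allowed downtime = 4.32 minutes

4.32 minutes


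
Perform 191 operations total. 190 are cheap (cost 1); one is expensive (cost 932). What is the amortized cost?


Formula: Amortized cost = Total cost / Operations
Total cost = (190 * 1) + (1 * 932)
Total cost = 190 + 932 = 1122
Amortized = 1122 / 191 = 5.8743

5.8743


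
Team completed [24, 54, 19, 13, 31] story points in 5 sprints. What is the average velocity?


Formula: Avg velocity = Total points / Number of sprints
Points: [24, 54, 19, 13, 31]
Sum = 24 + 54 + 19 + 13 + 31 = 141
Avg velocity = 141 / 5 = 28.2 points/sprint

28.2 points/sprint


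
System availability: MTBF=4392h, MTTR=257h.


Availability = MTBF / (MTBF + MTTR)
Availability = 4392 / (4392 + 257)
Availability = 4392 / 4649
Availability = 94.4719%

94.4719%


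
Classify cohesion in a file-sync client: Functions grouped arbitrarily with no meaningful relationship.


Reasoning: Worst: random grouping
Type: Coincidental cohesion

Coincidental cohesion


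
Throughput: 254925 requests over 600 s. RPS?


Formula: throughput = requests / seconds
throughput = 254925 / 600
throughput = 424.88 requests/second

424.88 requests/second


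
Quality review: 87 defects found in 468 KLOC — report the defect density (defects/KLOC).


Defect density = defects / KLOC
Defect density = 87 / 468
Defect density = 0.186 defects/KLOC

0.186 defects/KLOC


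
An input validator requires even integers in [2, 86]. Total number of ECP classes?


Constraint: even integers in [2, 86]
Class 1: x < 2 — out-of-range invalid
Class 2: x in [2,86] but odd — wrong type invalid
Class 3: x in [2,86] and even — valid
Class 4: x > 86 — out-of-range invalid
Total equivalence classes: 4

4 equivalence classes


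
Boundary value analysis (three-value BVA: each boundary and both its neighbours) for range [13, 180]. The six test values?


Range: [13, 180]
Boundaries: just below min, min, min+1, max-1, max, just above max
Values: [12, 13, 14, 179, 180, 181]

[12, 13, 14, 179, 180, 181]


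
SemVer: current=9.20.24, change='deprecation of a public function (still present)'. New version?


Current: 9.20.24
Change category: 'deprecation of a public function (still present)' → minor bump
SemVer rule: minor bump → increment MINOR, reset PATCH to 0 (MAJOR unchanged)
New: 9.21.0

9.21.0


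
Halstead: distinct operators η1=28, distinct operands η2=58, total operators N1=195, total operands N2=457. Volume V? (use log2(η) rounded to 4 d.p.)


Formula: V = N * log2(η), where N = N1 + N2 and η = η1 + η2
η = 28 + 58 = 86
N = 195 + 457 = 652
log2(86) ≈ 6.4263
V = 652 * 6.4263 = 4189.95

4189.95


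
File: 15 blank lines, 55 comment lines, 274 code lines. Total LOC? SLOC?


Total LOC = blank + comment + code
Total LOC = 15 + 55 + 274 = 344
SLOC (source only) = code = 274

Total LOC: 344, SLOC: 274


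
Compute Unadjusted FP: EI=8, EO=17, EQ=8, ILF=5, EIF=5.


UFP = EI*4 + EO*5 + EQ*4 + ILF*10 + EIF*7
UFP = 8*4 + 17*5 + 8*4 + 5*10 + 5*7
UFP = 32 + 85 + 32 + 50 + 35
UFP = 234

234


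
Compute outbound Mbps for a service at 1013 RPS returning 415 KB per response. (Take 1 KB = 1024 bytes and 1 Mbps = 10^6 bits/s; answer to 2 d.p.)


Formula: Mbps = payload_bytes * RPS * 8 / 1e6
Payload per request = 415 KB = 415 * 1024 = 424960 bytes
Total bytes/sec = 424960 * 1013 = 430484480
Total bits/sec = 430484480 * 8 = 3443875840
Mbps = 3443875840 / 1e6 = 3443.88

3443.88 Mbps


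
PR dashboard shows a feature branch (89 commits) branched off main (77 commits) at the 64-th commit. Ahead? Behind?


Common ancestor: commit #64
feature commits after divergence: 89 - 64 = 25
main commits after divergence: 77 - 64 = 13
feature is 25 commits ahead of main
main is 13 commits ahead of feature

feature ahead: 25, main ahead: 13


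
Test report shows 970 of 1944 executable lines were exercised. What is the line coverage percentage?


Coverage = covered / total * 100
Coverage = 970 / 1944 * 100
Coverage = 49.9%

49.9%


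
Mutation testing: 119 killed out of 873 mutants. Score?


Mutation score = killed / total * 100
Mutation score = 119 / 873 * 100
Mutation score = 13.63%

13.63%


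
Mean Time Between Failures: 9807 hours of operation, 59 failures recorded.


Formula: MTBF = Total operating time / Number of failures
MTBF = 9807 / 59
MTBF = 166.22 hours

166.22 hours


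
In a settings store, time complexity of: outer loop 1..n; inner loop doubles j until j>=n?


Reasoning: linear outer times logarithmic inner
Complexity: O(n log n)

O(n log n)


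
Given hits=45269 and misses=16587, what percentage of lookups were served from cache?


Formula: hit rate = hits / (hits + misses) * 100
hit rate = 45269 / (45269 + 16587) * 100
hit rate = 45269 / 61856 * 100
hit rate = 73.18%

73.18%


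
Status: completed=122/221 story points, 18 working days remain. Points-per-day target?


Formula: Required rate = Remaining points / Days left
Remaining = 221 - 122 = 99 points
Required rate = 99 / 18 = 5.5 points/day

5.5 points/day


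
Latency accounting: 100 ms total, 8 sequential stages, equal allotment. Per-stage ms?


Formula: per_stage = total_budget / stages
per_stage = 100 / 8
per_stage = 12.5 ms

12.5 ms


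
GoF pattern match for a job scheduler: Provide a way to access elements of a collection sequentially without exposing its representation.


This matches the Iterator pattern

Iterator


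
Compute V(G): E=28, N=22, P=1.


Formula: V(G) = E - N + 2P
V(G) = 28 - 22 + 2*1
V(G) = 6 + 2
V(G) = 8

8


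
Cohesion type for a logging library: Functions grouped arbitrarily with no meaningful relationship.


Reasoning: Worst: random grouping
Type: Coincidental cohesion

Coincidental cohesion


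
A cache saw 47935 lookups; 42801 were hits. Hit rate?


Formula: hit rate = hits / (hits + misses) * 100
hit rate = 42801 / (42801 + 5134) * 100
hit rate = 42801 / 47935 * 100
hit rate = 89.29%

89.29%


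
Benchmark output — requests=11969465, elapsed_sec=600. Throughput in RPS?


Formula: throughput = requests / seconds
throughput = 11969465 / 600
throughput = 19949.11 requests/second

19949.11 requests/second


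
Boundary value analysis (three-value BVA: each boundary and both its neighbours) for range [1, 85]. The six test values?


Range: [1, 85]
Boundaries: just below min, min, min+1, max-1, max, just above max
Values: [0, 1, 2, 84, 85, 86]

[0, 1, 2, 84, 85, 86]


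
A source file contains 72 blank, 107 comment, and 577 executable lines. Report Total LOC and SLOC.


Total LOC = blank + comment + code
Total LOC = 72 + 107 + 577 = 756
SLOC (source only) = code = 577

Total LOC: 756, SLOC: 577


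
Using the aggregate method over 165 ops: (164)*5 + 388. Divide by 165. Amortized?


Formula: Amortized cost = Total cost / Operations
Total cost = (164 * 5) + (1 * 388)
Total cost = 820 + 388 = 1208
Amortized = 1208 / 165 = 7.3212

7.3212


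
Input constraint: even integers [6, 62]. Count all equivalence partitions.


Constraint: even integers in [6, 62]
Class 1: x < 6 — out-of-range invalid
Class 2: x in [6,62] but odd — wrong type invalid
Class 3: x in [6,62] and even — valid
Class 4: x > 62 — out-of-range invalid
Total equivalence classes: 4

4 equivalence classes


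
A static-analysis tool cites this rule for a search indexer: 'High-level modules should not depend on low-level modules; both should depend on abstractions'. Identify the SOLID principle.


This describes the Dependency Inversion Principle (DIP)

Dependency Inversion Principle (DIP)


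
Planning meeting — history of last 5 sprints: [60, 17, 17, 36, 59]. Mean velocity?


Formula: Avg velocity = Total points / Number of sprints
Points: [60, 17, 17, 36, 59]
Sum = 60 + 17 + 17 + 36 + 59 = 189
Avg velocity = 189 / 5 = 37.8 points/sprint

37.8 points/sprint


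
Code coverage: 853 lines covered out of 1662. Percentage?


Coverage = covered / total * 100
Coverage = 853 / 1662 * 100
Coverage = 51.32%

51.32%


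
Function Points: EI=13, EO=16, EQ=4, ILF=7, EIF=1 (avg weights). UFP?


UFP = EI*4 + EO*5 + EQ*4 + ILF*10 + EIF*7
UFP = 13*4 + 16*5 + 4*4 + 7*10 + 1*7
UFP = 52 + 80 + 16 + 70 + 7
UFP = 225

225


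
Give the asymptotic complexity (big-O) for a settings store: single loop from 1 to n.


Reasoning: one pass through n items
Complexity: O(n)

O(n)


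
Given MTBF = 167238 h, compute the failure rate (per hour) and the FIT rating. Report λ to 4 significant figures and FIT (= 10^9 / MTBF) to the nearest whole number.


Formula: λ = 1 / MTBF; FIT = λ × 1e9 = 1e9 / MTBF
λ = 1 / 167238 ≈ 5.980e-06 failures/hour
FIT = 1e9 / 167238 ≈ 5980 failures per 1e9 hours (nearest whole number)

λ = 5.980e-06 /h, FIT = 5980


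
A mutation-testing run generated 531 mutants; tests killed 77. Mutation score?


Mutation score = killed / total * 100
Mutation score = 77 / 531 * 100
Mutation score = 14.5%

14.5%


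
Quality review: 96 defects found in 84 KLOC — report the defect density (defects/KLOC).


Defect density = defects / KLOC
Defect density = 96 / 84
Defect density = 1.143 defects/KLOC

1.143 defects/KLOC


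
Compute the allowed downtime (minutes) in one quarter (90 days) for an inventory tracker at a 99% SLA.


Formula: allowed downtime = period * (100 - SLA) / 100
Period (quarter (90 days)) = 129600 minutes
Unavailability fraction = (100 - 99.0) / 100
Allowed downtime = 129600 * (100 - 99.0) / 100
Allowed downtime = 1296.0 minutes

1296.0 minutes


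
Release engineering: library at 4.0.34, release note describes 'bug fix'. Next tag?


Current: 4.0.34
Change category: 'bug fix' → patch bump
SemVer rule: patch bump → increment PATCH (MAJOR and MINOR unchanged)
New: 4.0.35

4.0.35


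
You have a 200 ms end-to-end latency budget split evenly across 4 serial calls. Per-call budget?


Formula: per_stage = total_budget / stages
per_stage = 200 / 4
per_stage = 50.0 ms

50.0 ms


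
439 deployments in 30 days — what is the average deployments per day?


Formula: deployments per day = releases / days
= 439 / 30
= 14.633 deploys/day
(equivalently, 102.43 deploys/week)

14.633 deploys/day


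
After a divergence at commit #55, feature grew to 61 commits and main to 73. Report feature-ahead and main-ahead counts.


Common ancestor: commit #55
feature commits after divergence: 61 - 55 = 6
main commits after divergence: 73 - 55 = 18
feature is 6 commits ahead of main
main is 18 commits ahead of feature

feature ahead: 6, main ahead: 18


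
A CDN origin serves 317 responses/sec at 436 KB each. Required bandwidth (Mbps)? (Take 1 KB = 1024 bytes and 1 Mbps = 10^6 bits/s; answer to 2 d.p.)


Formula: Mbps = payload_bytes * RPS * 8 / 1e6
Payload per request = 436 KB = 436 * 1024 = 446464 bytes
Total bytes/sec = 446464 * 317 = 141529088
Total bits/sec = 141529088 * 8 = 1132232704
Mbps = 1132232704 / 1e6 = 1132.23

1132.23 Mbps


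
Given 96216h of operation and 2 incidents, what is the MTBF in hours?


Formula: MTBF = Total operating time / Number of failures
MTBF = 96216 / 2
MTBF = 48108.0 hours

48108.0 hours


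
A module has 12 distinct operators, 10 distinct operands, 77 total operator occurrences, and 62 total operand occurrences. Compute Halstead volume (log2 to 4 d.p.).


Formula: V = N * log2(η), where N = N1 + N2 and η = η1 + η2
η = 12 + 10 = 22
N = 77 + 62 = 139
log2(22) ≈ 4.4594
V = 139 * 4.4594 = 619.86

619.86


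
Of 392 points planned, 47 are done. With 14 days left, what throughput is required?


Formula: Required rate = Remaining points / Days left
Remaining = 392 - 47 = 345 points
Required rate = 345 / 14 = 24.64 points/day

24.64 points/day


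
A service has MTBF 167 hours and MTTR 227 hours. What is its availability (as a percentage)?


Availability = MTBF / (MTBF + MTTR)
Availability = 167 / (167 + 227)
Availability = 167 / 394
Availability = 42.3858%

42.3858%


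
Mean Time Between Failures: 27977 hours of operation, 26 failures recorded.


Formula: MTBF = Total operating time / Number of failures
MTBF = 27977 / 26
MTBF = 1076.04 hours

1076.04 hours


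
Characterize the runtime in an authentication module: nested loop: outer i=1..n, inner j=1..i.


Reasoning: triangle: n(n+1)/2 ~ n^2/2
Complexity: O(n^2)

O(n^2)


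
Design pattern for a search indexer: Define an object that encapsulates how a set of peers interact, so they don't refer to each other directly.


This matches the Mediator pattern

Mediator


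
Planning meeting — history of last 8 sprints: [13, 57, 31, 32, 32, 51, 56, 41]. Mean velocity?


Formula: Avg velocity = Total points / Number of sprints
Points: [13, 57, 31, 32, 32, 51, 56, 41]
Sum = 13 + 57 + 31 + 32 + 32 + 51 + 56 + 41 = 313
Avg velocity = 313 / 8 = 39.13 points/sprint

39.13 points/sprint


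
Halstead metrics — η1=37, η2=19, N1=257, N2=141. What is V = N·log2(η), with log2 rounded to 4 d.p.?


Formula: V = N * log2(η), where N = N1 + N2 and η = η1 + η2
η = 37 + 19 = 56
N = 257 + 141 = 398
log2(56) ≈ 5.8074
V = 398 * 5.8074 = 2311.35

2311.35


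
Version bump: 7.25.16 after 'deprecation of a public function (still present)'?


Current: 7.25.16
Change category: 'deprecation of a public function (still present)' → minor bump
SemVer rule: minor bump → increment MINOR, reset PATCH to 0 (MAJOR unchanged)
New: 7.26.0

7.26.0


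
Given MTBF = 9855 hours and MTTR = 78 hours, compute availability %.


Availability = MTBF / (MTBF + MTTR)
Availability = 9855 / (9855 + 78)
Availability = 9855 / 9933
Availability = 99.2147%

99.2147%


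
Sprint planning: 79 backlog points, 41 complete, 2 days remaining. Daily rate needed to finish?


Formula: Required rate = Remaining points / Days left
Remaining = 79 - 41 = 38 points
Required rate = 38 / 2 = 19.0 points/day

19.0 points/day


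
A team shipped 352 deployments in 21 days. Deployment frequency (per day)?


Formula: deployments per day = releases / days
= 352 / 21
= 16.762 deploys/day
(equivalently, 117.33 deploys/week)

16.762 deploys/day


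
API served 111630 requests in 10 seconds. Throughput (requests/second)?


Formula: throughput = requests / seconds
throughput = 111630 / 10
throughput = 11163.0 requests/second

11163.0 requests/second


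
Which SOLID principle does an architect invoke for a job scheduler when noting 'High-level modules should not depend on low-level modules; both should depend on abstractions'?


This describes the Dependency Inversion Principle (DIP)

Dependency Inversion Principle (DIP)


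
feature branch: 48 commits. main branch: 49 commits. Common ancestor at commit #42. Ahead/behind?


Common ancestor: commit #42
feature commits after divergence: 48 - 42 = 6
main commits after divergence: 49 - 42 = 7
feature is 6 commits ahead of main
main is 7 commits ahead of feature

feature ahead: 6, main ahead: 7


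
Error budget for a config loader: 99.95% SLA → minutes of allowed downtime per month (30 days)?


Formula: allowed downtime = period * (100 - SLA) / 100
Period (month (30 days)) = 43200 minutes
Unavailability fraction = (100 - 99.95) / 100
Allowed downtime = 43200 * (100 - 99.95) / 100
Allowed downtime = 21.6 minutes

21.6 minutes


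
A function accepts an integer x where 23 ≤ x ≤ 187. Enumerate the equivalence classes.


Valid range: [23, 187]
Class 1: x < 23 — invalid
Class 2: 23 ≤ x ≤ 187 — valid
Class 3: x > 187 — invalid
Total equivalence classes: 3

3 equivalence classes


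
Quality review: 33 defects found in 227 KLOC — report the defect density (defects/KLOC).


Defect density = defects / KLOC
Defect density = 33 / 227
Defect density = 0.145 defects/KLOC

0.145 defects/KLOC


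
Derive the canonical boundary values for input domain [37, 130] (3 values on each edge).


Range: [37, 130]
Boundaries: just below min, min, min+1, max-1, max, just above max
Values: [36, 37, 38, 129, 130, 131]

[36, 37, 38, 129, 130, 131]


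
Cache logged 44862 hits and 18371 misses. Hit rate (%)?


Formula: hit rate = hits / (hits + misses) * 100
hit rate = 44862 / (44862 + 18371) * 100
hit rate = 44862 / 63233 * 100
hit rate = 70.95%

70.95%


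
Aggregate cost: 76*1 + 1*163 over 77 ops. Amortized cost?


Formula: Amortized cost = Total cost / Operations
Total cost = (76 * 1) + (1 * 163)
Total cost = 76 + 163 = 239
Amortized = 239 / 77 = 3.1039

3.1039


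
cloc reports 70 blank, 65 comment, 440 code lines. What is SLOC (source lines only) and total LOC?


Total LOC = blank + comment + code
Total LOC = 70 + 65 + 440 = 575
SLOC (source only) = code = 440

Total LOC: 575, SLOC: 440


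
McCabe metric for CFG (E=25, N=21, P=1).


Formula: V(G) = E - N + 2P
V(G) = 25 - 21 + 2*1
V(G) = 4 + 2
V(G) = 6

6


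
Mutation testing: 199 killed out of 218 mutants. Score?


Mutation score = killed / total * 100
Mutation score = 199 / 218 * 100
Mutation score = 91.28%

91.28%


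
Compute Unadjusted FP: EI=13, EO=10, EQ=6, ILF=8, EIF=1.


UFP = EI*4 + EO*5 + EQ*4 + ILF*10 + EIF*7
UFP = 13*4 + 10*5 + 6*4 + 8*10 + 1*7
UFP = 52 + 50 + 24 + 80 + 7
UFP = 213

213


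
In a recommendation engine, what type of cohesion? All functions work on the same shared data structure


Reasoning: Functions share data
Type: Communicational cohesion

Communicational cohesion


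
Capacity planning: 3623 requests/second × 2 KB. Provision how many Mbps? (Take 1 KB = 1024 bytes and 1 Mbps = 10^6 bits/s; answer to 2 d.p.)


Formula: Mbps = payload_bytes * RPS * 8 / 1e6
Payload per request = 2 KB = 2 * 1024 = 2048 bytes
Total bytes/sec = 2048 * 3623 = 7419904
Total bits/sec = 7419904 * 8 = 59359232
Mbps = 59359232 / 1e6 = 59.36

59.36 Mbps


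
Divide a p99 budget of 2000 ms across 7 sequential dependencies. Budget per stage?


Formula: per_stage = total_budget / stages
per_stage = 2000 / 7
per_stage = 285.71 ms

285.71 ms


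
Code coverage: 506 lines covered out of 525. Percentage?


Coverage = covered / total * 100
Coverage = 506 / 525 * 100
Coverage = 96.38%

96.38%


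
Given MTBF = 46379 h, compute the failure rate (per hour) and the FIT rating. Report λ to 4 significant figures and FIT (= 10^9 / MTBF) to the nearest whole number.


Formula: λ = 1 / MTBF; FIT = λ × 1e9 = 1e9 / MTBF
λ = 1 / 46379 ≈ 2.156e-05 failures/hour
FIT = 1e9 / 46379 ≈ 21561 failures per 1e9 hours (nearest whole number)

λ = 2.156e-05 /h, FIT = 21561


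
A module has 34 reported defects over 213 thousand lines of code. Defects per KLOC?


Defect density = defects / KLOC
Defect density = 34 / 213
Defect density = 0.16 defects/KLOC

0.16 defects/KLOC


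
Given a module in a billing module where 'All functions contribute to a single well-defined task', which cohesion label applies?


Reasoning: Best: single purpose
Type: Functional cohesion

Functional cohesion


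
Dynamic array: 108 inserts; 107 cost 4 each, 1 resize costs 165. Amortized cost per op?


Formula: Amortized cost = Total cost / Operations
Total cost = (107 * 4) + (1 * 165)
Total cost = 428 + 165 = 593
Amortized = 593 / 108 = 5.4907

5.4907


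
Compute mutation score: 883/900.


Mutation score = killed / total * 100
Mutation score = 883 / 900 * 100
Mutation score = 98.11%

98.11%


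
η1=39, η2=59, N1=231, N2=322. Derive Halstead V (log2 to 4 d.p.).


Formula: V = N * log2(η), where N = N1 + N2 and η = η1 + η2
η = 39 + 59 = 98
N = 231 + 322 = 553
log2(98) ≈ 6.6147
V = 553 * 6.6147 = 3657.93

3657.93


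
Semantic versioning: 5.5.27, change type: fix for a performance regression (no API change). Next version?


Current: 5.5.27
Change category: 'fix for a performance regression (no API change)' → patch bump
SemVer rule: patch bump → increment PATCH (MAJOR and MINOR unchanged)
New: 5.5.28

5.5.28


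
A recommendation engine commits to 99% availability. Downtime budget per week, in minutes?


Formula: allowed downtime = period * (100 - SLA) / 100
Period (week) = 10080 minutes
Unavailability fraction = (100 - 99.0) / 100
Allowed downtime = 10080 * (100 - 99.0) / 100
Allowed downtime = 100.8 minutes

100.8 minutes


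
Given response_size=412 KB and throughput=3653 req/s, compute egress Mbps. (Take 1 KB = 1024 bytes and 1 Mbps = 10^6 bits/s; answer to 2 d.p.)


Formula: Mbps = payload_bytes * RPS * 8 / 1e6
Payload per request = 412 KB = 412 * 1024 = 421888 bytes
Total bytes/sec = 421888 * 3653 = 1541156864
Total bits/sec = 1541156864 * 8 = 12329254912
Mbps = 12329254912 / 1e6 = 12329.25

12329.25 Mbps


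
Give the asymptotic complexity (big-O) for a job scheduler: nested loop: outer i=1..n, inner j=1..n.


Reasoning: n iterations times n iterations
Complexity: O(n^2)

O(n^2)


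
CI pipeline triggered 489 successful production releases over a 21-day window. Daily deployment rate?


Formula: deployments per day = releases / days
= 489 / 21
= 23.286 deploys/day
(equivalently, 163.0 deploys/week)

23.286 deploys/day


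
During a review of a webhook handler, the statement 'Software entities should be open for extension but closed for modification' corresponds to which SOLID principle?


This describes the Open/Closed Principle (OCP)

Open/Closed Principle (OCP)


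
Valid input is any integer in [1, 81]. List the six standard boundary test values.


Range: [1, 81]
Boundaries: just below min, min, min+1, max-1, max, just above max
Values: [0, 1, 2, 80, 81, 82]

[0, 1, 2, 80, 81, 82]


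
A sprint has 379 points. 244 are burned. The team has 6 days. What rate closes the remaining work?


Formula: Required rate = Remaining points / Days left
Remaining = 379 - 244 = 135 points
Required rate = 135 / 6 = 22.5 points/day

22.5 points/day


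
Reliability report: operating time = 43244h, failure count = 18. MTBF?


Formula: MTBF = Total operating time / Number of failures
MTBF = 43244 / 18
MTBF = 2402.44 hours

2402.44 hours


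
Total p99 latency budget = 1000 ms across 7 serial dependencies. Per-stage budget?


Formula: per_stage = total_budget / stages
per_stage = 1000 / 7
per_stage = 142.86 ms

142.86 ms


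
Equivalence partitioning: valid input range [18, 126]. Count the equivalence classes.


Valid range: [18, 126]
Class 1: x < 18 — invalid
Class 2: 18 ≤ x ≤ 126 — valid
Class 3: x > 126 — invalid
Total equivalence classes: 3

3 equivalence classes


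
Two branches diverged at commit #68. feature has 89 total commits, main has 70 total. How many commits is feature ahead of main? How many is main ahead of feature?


Common ancestor: commit #68
feature commits after divergence: 89 - 68 = 21
main commits after divergence: 70 - 68 = 2
feature is 21 commits ahead of main
main is 2 commits ahead of feature

feature ahead: 21, main ahead: 2


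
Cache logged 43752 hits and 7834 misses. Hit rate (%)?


Formula: hit rate = hits / (hits + misses) * 100
hit rate = 43752 / (43752 + 7834) * 100
hit rate = 43752 / 51586 * 100
hit rate = 84.81%

84.81%


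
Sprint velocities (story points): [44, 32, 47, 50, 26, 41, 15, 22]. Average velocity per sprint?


Formula: Avg velocity = Total points / Number of sprints
Points: [44, 32, 47, 50, 26, 41, 15, 22]
Sum = 44 + 32 + 47 + 50 + 26 + 41 + 15 + 22 = 277
Avg velocity = 277 / 8 = 34.63 points/sprint

34.63 points/sprint


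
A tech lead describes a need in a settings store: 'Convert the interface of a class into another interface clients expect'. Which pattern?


This matches the Adapter pattern

Adapter


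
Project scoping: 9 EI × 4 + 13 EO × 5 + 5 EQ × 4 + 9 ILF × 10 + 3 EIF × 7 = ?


UFP = EI*4 + EO*5 + EQ*4 + ILF*10 + EIF*7
UFP = 9*4 + 13*5 + 5*4 + 9*10 + 3*7
UFP = 36 + 65 + 20 + 90 + 21
UFP = 232

232


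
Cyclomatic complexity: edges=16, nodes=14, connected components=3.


Formula: V(G) = E - N + 2P
V(G) = 16 - 14 + 2*3
V(G) = 2 + 6
V(G) = 8

8


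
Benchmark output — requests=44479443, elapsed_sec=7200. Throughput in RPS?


Formula: throughput = requests / seconds
throughput = 44479443 / 7200
throughput = 6177.7 requests/second

6177.7 requests/second


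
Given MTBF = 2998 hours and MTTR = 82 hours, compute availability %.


Availability = MTBF / (MTBF + MTTR)
Availability = 2998 / (2998 + 82)
Availability = 2998 / 3080
Availability = 97.3377%

97.3377%


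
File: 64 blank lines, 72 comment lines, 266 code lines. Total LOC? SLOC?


Total LOC = blank + comment + code
Total LOC = 64 + 72 + 266 = 402
SLOC (source only) = code = 266

Total LOC: 402, SLOC: 266


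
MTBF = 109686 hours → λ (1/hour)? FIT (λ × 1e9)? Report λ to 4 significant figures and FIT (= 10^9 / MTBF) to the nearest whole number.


Formula: λ = 1 / MTBF; FIT = λ × 1e9 = 1e9 / MTBF
λ = 1 / 109686 ≈ 9.117e-06 failures/hour
FIT = 1e9 / 109686 ≈ 9117 failures per 1e9 hours (nearest whole number)

λ = 9.117e-06 /h, FIT = 9117


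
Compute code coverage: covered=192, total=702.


Coverage = covered / total * 100
Coverage = 192 / 702 * 100
Coverage = 27.35%

27.35%


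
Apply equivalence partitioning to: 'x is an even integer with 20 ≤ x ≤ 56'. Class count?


Constraint: even integers in [20, 56]
Class 1: x < 20 — out-of-range invalid
Class 2: x in [20,56] but odd — wrong type invalid
Class 3: x in [20,56] and even — valid
Class 4: x > 56 — out-of-range invalid
Total equivalence classes: 4

4 equivalence classes


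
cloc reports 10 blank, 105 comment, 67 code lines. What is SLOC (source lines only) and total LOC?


Total LOC = blank + comment + code
Total LOC = 10 + 105 + 67 = 182
SLOC (source only) = code = 67

Total LOC: 182, SLOC: 67


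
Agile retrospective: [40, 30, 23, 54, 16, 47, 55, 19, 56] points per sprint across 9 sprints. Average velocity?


Formula: Avg velocity = Total points / Number of sprints
Points: [40, 30, 23, 54, 16, 47, 55, 19, 56]
Sum = 40 + 30 + 23 + 54 + 16 + 47 + 55 + 19 + 56 = 340
Avg velocity = 340 / 9 = 37.78 points/sprint

37.78 points/sprint


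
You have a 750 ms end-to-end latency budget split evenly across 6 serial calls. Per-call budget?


Formula: per_stage = total_budget / stages
per_stage = 750 / 6
per_stage = 125.0 ms

125.0 ms


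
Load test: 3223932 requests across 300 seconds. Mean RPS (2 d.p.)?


Formula: throughput = requests / seconds
throughput = 3223932 / 300
throughput = 10746.44 requests/second

10746.44 requests/second


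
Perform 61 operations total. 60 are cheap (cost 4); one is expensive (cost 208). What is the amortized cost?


Formula: Amortized cost = Total cost / Operations
Total cost = (60 * 4) + (1 * 208)
Total cost = 240 + 208 = 448
Amortized = 448 / 61 = 7.3443

7.3443


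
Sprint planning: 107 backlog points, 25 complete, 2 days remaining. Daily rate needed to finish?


Formula: Required rate = Remaining points / Days left
Remaining = 107 - 25 = 82 points
Required rate = 82 / 2 = 41.0 points/day

41.0 points/day


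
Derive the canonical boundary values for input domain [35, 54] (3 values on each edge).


Range: [35, 54]
Boundaries: just below min, min, min+1, max-1, max, just above max
Values: [34, 35, 36, 53, 54, 55]

[34, 35, 36, 53, 54, 55]


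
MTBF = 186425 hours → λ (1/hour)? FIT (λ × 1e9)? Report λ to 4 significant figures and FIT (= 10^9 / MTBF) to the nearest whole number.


Formula: λ = 1 / MTBF; FIT = λ × 1e9 = 1e9 / MTBF
λ = 1 / 186425 ≈ 5.364e-06 failures/hour
FIT = 1e9 / 186425 ≈ 5364 failures per 1e9 hours (nearest whole number)

λ = 5.364e-06 /h, FIT = 5364


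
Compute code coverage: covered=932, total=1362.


Coverage = covered / total * 100
Coverage = 932 / 1362 * 100
Coverage = 68.43%

68.43%


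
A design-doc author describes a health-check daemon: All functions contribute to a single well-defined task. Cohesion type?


Reasoning: Best: single purpose
Type: Functional cohesion

Functional cohesion


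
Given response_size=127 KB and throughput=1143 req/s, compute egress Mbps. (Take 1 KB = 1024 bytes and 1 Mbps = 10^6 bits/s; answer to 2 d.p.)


Formula: Mbps = payload_bytes * RPS * 8 / 1e6
Payload per request = 127 KB = 127 * 1024 = 130048 bytes
Total bytes/sec = 130048 * 1143 = 148644864
Total bits/sec = 148644864 * 8 = 1189158912
Mbps = 1189158912 / 1e6 = 1189.16

1189.16 Mbps


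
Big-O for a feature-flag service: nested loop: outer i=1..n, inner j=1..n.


Reasoning: n iterations times n iterations
Complexity: O(n^2)

O(n^2)


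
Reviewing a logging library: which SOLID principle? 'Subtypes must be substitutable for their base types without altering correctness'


This describes the Liskov Substitution Principle (LSP)

Liskov Substitution Principle (LSP)


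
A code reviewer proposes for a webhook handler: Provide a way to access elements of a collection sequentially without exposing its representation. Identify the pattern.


This matches the Iterator pattern

Iterator


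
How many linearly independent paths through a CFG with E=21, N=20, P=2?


Formula: V(G) = E - N + 2P
V(G) = 21 - 20 + 2*2
V(G) = 1 + 4
V(G) = 5

5


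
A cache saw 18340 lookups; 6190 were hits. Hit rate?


Formula: hit rate = hits / (hits + misses) * 100
hit rate = 6190 / (6190 + 12150) * 100
hit rate = 6190 / 18340 * 100
hit rate = 33.75%

33.75%


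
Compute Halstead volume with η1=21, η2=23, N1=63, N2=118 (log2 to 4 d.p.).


Formula: V = N * log2(η), where N = N1 + N2 and η = η1 + η2
η = 21 + 23 = 44
N = 63 + 118 = 181
log2(44) ≈ 5.4594
V = 181 * 5.4594 = 988.15

988.15


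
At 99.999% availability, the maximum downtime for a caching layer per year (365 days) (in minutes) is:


Formula: allowed downtime = period * (100 - SLA) / 100
Period (year (365 days)) = 525600 minutes
Unavailability fraction = (100 - 99.999) / 100
Allowed downtime = 525600 * (100 - 99.999) / 100
Allowed downtime = 5.256 minutes

5.256 minutes


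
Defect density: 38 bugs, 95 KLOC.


Defect density = defects / KLOC
Defect density = 38 / 95
Defect density = 0.4 defects/KLOC

0.4 defects/KLOC


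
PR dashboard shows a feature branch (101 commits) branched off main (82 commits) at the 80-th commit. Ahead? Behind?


Common ancestor: commit #80
feature commits after divergence: 101 - 80 = 21
main commits after divergence: 82 - 80 = 2
feature is 21 commits ahead of main
main is 2 commits ahead of feature

feature ahead: 21, main ahead: 2


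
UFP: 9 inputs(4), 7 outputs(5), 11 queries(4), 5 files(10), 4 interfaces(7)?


UFP = EI*4 + EO*5 + EQ*4 + ILF*10 + EIF*7
UFP = 9*4 + 7*5 + 11*4 + 5*10 + 4*7
UFP = 36 + 35 + 44 + 50 + 28
UFP = 193

193


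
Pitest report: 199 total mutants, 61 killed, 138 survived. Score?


Mutation score = killed / total * 100
Mutation score = 61 / 199 * 100
Mutation score = 30.65%

30.65%


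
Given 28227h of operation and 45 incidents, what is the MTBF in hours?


Formula: MTBF = Total operating time / Number of failures
MTBF = 28227 / 45
MTBF = 627.27 hours

627.27 hours


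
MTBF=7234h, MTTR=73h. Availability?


Availability = MTBF / (MTBF + MTTR)
Availability = 7234 / (7234 + 73)
Availability = 7234 / 7307
Availability = 99.001%

99.001%


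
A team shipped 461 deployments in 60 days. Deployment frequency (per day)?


Formula: deployments per day = releases / days
= 461 / 60
= 7.683 deploys/day
(equivalently, 53.78 deploys/week)

7.683 deploys/day


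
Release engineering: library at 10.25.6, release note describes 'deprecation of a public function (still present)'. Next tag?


Current: 10.25.6
Change category: 'deprecation of a public function (still present)' → minor bump
SemVer rule: minor bump → increment MINOR, reset PATCH to 0 (MAJOR unchanged)
New: 10.26.0

10.26.0


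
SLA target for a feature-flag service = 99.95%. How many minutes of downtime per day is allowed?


Formula: allowed downtime = period * (100 - SLA) / 100
Period (day) = 1440 minutes
Unavailability fraction = (100 - 99.95) / 100
Allowed downtime = 1440 * (100 - 99.95) / 100
Allowed downtime = 0.72 minutes

0.72 minutes


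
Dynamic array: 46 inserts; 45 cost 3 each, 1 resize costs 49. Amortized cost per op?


Formula: Amortized cost = Total cost / Operations
Total cost = (45 * 3) + (1 * 49)
Total cost = 135 + 49 = 184
Amortized = 184 / 46 = 4.0

4.0


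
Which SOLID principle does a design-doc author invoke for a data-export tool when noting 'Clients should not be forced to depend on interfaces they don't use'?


This describes the Interface Segregation Principle (ISP)

Interface Segregation Principle (ISP)


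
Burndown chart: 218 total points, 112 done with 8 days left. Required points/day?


Formula: Required rate = Remaining points / Days left
Remaining = 218 - 112 = 106 points
Required rate = 106 / 8 = 13.25 points/day

13.25 points/day


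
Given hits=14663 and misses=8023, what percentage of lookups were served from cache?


Formula: hit rate = hits / (hits + misses) * 100
hit rate = 14663 / (14663 + 8023) * 100
hit rate = 14663 / 22686 * 100
hit rate = 64.63%

64.63%


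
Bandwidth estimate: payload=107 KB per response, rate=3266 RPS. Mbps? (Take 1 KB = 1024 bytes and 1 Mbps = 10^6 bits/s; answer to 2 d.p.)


Formula: Mbps = payload_bytes * RPS * 8 / 1e6
Payload per request = 107 KB = 107 * 1024 = 109568 bytes
Total bytes/sec = 109568 * 3266 = 357849088
Total bits/sec = 357849088 * 8 = 2862792704
Mbps = 2862792704 / 1e6 = 2862.79

2862.79 Mbps


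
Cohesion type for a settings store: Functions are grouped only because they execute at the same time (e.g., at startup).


Reasoning: Related by timing only
Type: Temporal cohesion

Temporal cohesion


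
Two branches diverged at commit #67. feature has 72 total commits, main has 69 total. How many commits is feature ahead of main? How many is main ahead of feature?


Common ancestor: commit #67
feature commits after divergence: 72 - 67 = 5
main commits after divergence: 69 - 67 = 2
feature is 5 commits ahead of main
main is 2 commits ahead of feature

feature ahead: 5, main ahead: 2


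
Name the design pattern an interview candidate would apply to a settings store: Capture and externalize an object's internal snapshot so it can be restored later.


This matches the Memento pattern

Memento


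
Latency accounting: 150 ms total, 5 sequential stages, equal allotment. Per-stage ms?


Formula: per_stage = total_budget / stages
per_stage = 150 / 5
per_stage = 30.0 ms

30.0 ms


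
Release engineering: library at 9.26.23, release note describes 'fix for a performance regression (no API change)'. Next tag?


Current: 9.26.23
Change category: 'fix for a performance regression (no API change)' → patch bump
SemVer rule: patch bump → increment PATCH (MAJOR and MINOR unchanged)
New: 9.26.24

9.26.24


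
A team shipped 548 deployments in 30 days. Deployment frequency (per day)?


Formula: deployments per day = releases / days
= 548 / 30
= 18.267 deploys/day
(equivalently, 127.87 deploys/week)

18.267 deploys/day


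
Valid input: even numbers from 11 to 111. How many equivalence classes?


Constraint: even integers in [11, 111]
Class 1: x < 11 — out-of-range invalid
Class 2: x in [11,111] but odd — wrong type invalid
Class 3: x in [11,111] and even — valid
Class 4: x > 111 — out-of-range invalid
Total equivalence classes: 4

4 equivalence classes


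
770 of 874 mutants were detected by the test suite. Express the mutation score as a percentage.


Mutation score = killed / total * 100
Mutation score = 770 / 874 * 100
Mutation score = 88.1%

88.1%


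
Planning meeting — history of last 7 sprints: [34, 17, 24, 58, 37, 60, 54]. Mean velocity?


Formula: Avg velocity = Total points / Number of sprints
Points: [34, 17, 24, 58, 37, 60, 54]
Sum = 34 + 17 + 24 + 58 + 37 + 60 + 54 = 284
Avg velocity = 284 / 7 = 40.57 points/sprint

40.57 points/sprint


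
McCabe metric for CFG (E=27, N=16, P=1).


Formula: V(G) = E - N + 2P
V(G) = 27 - 16 + 2*1
V(G) = 11 + 2
V(G) = 13

13


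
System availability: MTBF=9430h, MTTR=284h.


Availability = MTBF / (MTBF + MTTR)
Availability = 9430 / (9430 + 284)
Availability = 9430 / 9714
Availability = 97.0764%

97.0764%


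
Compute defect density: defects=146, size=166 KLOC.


Defect density = defects / KLOC
Defect density = 146 / 166
Defect density = 0.88 defects/KLOC

0.88 defects/KLOC


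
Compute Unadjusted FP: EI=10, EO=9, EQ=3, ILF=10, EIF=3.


UFP = EI*4 + EO*5 + EQ*4 + ILF*10 + EIF*7
UFP = 10*4 + 9*5 + 3*4 + 10*10 + 3*7
UFP = 40 + 45 + 12 + 100 + 21
UFP = 218

218


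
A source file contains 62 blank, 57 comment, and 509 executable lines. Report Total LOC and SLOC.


Total LOC = blank + comment + code
Total LOC = 62 + 57 + 509 = 628
SLOC (source only) = code = 509

Total LOC: 628, SLOC: 509


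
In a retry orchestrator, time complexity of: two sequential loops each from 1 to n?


Reasoning: sequential dominates: O(n) + O(n) = O(n)
Complexity: O(n)

O(n)


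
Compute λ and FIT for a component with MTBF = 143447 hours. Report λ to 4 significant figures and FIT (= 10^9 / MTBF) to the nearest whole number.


Formula: λ = 1 / MTBF; FIT = λ × 1e9 = 1e9 / MTBF
λ = 1 / 143447 ≈ 6.971e-06 failures/hour
FIT = 1e9 / 143447 ≈ 6971 failures per 1e9 hours (nearest whole number)

λ = 6.971e-06 /h, FIT = 6971


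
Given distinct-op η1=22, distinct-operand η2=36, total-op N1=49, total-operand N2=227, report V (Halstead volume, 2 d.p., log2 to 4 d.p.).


Formula: V = N * log2(η), where N = N1 + N2 and η = η1 + η2
η = 22 + 36 = 58
N = 49 + 227 = 276
log2(58) ≈ 5.8580
V = 276 * 5.8580 = 1616.81

1616.81


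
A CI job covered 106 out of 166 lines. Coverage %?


Coverage = covered / total * 100
Coverage = 106 / 166 * 100
Coverage = 63.86%

63.86%


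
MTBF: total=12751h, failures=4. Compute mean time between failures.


Formula: MTBF = Total operating time / Number of failures
MTBF = 12751 / 4
MTBF = 3187.75 hours

3187.75 hours


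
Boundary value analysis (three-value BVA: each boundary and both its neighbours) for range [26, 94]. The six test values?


Range: [26, 94]
Boundaries: just below min, min, min+1, max-1, max, just above max
Values: [25, 26, 27, 93, 94, 95]

[25, 26, 27, 93, 94, 95]
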